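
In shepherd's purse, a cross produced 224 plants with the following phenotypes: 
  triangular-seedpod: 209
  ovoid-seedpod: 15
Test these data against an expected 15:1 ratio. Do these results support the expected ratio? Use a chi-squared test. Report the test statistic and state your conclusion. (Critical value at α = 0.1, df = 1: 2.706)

The 15:1 ratio has 16 parts, so with N = 224 the expected counts are:
  triangular-seedpod: 224 × 15/16 = 210
  ovoid-seedpod: 224 × 1/16 = 14
χ² = Σ (O − E)² / E
  triangular-seedpod: (209 − 210)² / 210 = 0.0048
  ovoid-seedpod: (15 − 14)² / 14 = 0.0714
χ² = 0.0048 + 0.0714 = 0.0762 ≈ 0.076
Degrees of freedom = 2 − 1 = 1; critical value at α = 0.1 is 2.706.
Since 0.076 < 2.706, we fail to reject the null hypothesis — the data are consistent with the 15:1 ratio.

0.076; consistent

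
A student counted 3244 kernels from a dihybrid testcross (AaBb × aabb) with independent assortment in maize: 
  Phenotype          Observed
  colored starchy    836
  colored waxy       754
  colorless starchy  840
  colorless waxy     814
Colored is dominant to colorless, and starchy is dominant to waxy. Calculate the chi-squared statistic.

5.825

A dihybrid testcross with independent assortment gives a 1:1:1:1 ratio.
Under the 1:1:1:1 hypothesis (Σ ratio = 4, N = 3244):
  colored starchy: 3244 × 1/4 = 811
  colored waxy: 3244 × 1/4 = 811
  colorless starchy: 3244 × 1/4 = 811
  colorless waxy: 3244 × 1/4 = 811
χ² = Σ (O − E)² / E
  colored starchy: (836 − 811)² / 811 = 0.7707
  colored waxy: (754 − 811)² / 811 = 4.0062
  colorless starchy: (840 − 811)² / 811 = 1.0370
  colorless waxy: (814 − 811)² / 811 = 0.0111
χ² = 0.7707 + 4.0062 + 1.0370 + 0.0111 = 5.825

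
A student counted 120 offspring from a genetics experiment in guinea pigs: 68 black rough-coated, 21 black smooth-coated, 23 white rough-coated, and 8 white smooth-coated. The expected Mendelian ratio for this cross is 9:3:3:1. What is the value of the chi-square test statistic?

Total ratio parts = 16. Expected numbers out of 120:
  black rough-coated: 120 × 9/16 = 67.5
  black smooth-coated: 120 × 3/16 = 22.5
  white rough-coated: 120 × 3/16 = 22.5
  white smooth-coated: 120 × 1/16 = 7.5
χ² = Σ (O − E)² / E
  black rough-coated: (68 − 67.5)² / 67.5 = 0.0037
  black smooth-coated: (21 − 22.5)² / 22.5 = 0.1000
  white rough-coated: (23 − 22.5)² / 22.5 = 0.0111
  white smooth-coated: (8 − 7.5)² / 7.5 = 0.0333
χ² = 0.0037 + 0.1000 + 0.0111 + 0.0333 = 0.1481 ≈ 0.148

0.148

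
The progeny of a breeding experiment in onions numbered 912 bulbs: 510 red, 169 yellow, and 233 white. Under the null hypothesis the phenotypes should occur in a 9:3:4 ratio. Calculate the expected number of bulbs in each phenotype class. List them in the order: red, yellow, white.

The 9:3:4 ratio has 16 parts, so with N = 912 the expected counts are:
  red: 912 × 9/16 = 513
  yellow: 912 × 3/16 = 171
  white: 912 × 4/16 = 228

513, 171, 228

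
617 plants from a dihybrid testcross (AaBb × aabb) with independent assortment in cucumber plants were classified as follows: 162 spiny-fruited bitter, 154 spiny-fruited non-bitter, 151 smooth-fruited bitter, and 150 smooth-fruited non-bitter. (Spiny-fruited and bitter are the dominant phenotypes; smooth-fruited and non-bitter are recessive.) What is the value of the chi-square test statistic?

A dihybrid testcross with independent assortment gives a 1:1:1:1 ratio.
Expected counts for N = 617 under a 1:1:1:1 ratio (total parts = 4):
  spiny-fruited bitter: 617 × 1/4 = 154.25
  spiny-fruited non-bitter: 617 × 1/4 = 154.25
  smooth-fruited bitter: 617 × 1/4 = 154.25
  smooth-fruited non-bitter: 617 × 1/4 = 154.25
χ² = Σ (O − E)² / E
  spiny-fruited bitter: (162 − 154.25)² / 154.25 = 0.3894
  spiny-fruited non-bitter: (154 − 154.25)² / 154.25 = 0.0004
  smooth-fruited bitter: (151 − 154.25)² / 154.25 = 0.0685
  smooth-fruited non-bitter: (150 − 154.25)² / 154.25 = 0.1171
χ² = 0.3894 + 0.0004 + 0.0685 + 0.1171 = 0.5754 ≈ 0.575

0.575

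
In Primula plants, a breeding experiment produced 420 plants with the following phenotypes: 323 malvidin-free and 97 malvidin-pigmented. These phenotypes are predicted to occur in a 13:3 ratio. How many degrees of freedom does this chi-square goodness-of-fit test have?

1

A goodness-of-fit test with 2 phenotype classes has df = 2 − 1 = 1.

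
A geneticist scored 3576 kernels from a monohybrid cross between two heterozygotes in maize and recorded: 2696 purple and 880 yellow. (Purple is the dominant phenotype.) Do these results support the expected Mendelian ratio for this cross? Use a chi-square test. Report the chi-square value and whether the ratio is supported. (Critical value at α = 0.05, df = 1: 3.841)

0.292; consistent

For a monohybrid cross between heterozygotes with complete dominance, the expected phenotypic ratio is 3:1.
Expected counts for N = 3576 under a 3:1 ratio (total parts = 4):
  purple: 3576 × 3/4 = 2682
  yellow: 3576 × 1/4 = 894
χ² = Σ (O − E)² / E
  purple: (2696 − 2682)² / 2682 = 0.0731
  yellow: (880 − 894)² / 894 = 0.2192
χ² = 0.0731 + 0.2192 = 0.2923 ≈ 0.292
Degrees of freedom = 2 − 1 = 1; critical value at α = 0.05 is 3.841.
Since 0.292 < 3.841, we fail to reject the null hypothesis — the data are consistent with the 3:1 ratio.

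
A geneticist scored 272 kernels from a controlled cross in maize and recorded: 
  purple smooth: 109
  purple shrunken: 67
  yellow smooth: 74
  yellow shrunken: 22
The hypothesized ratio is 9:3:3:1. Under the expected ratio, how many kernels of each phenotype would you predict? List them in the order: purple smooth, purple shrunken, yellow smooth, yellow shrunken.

Total ratio parts = 16. Expected numbers out of 272:
  purple smooth: 272 × 9/16 = 153
  purple shrunken: 272 × 3/16 = 51
  yellow smooth: 272 × 3/16 = 51
  yellow shrunken: 272 × 1/16 = 17

153, 51, 51, 17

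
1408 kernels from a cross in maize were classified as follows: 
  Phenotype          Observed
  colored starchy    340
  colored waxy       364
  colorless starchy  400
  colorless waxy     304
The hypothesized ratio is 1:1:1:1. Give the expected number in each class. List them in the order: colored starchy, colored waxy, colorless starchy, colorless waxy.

352, 352, 352, 352

Under the 1:1:1:1 hypothesis (Σ ratio = 4, N = 1408):
  colored starchy: 1408 × 1/4 = 352
  colored waxy: 1408 × 1/4 = 352
  colorless starchy: 1408 × 1/4 = 352
  colorless waxy: 1408 × 1/4 = 352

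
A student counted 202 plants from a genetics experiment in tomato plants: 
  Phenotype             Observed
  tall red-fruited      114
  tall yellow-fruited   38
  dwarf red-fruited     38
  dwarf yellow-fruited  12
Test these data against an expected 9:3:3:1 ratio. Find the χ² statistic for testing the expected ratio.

The 9:3:3:1 ratio has 16 parts, so with N = 202 the expected counts are:
  tall red-fruited: 202 × 9/16 = 113.625
  tall yellow-fruited: 202 × 3/16 = 37.875
  dwarf red-fruited: 202 × 3/16 = 37.875
  dwarf yellow-fruited: 202 × 1/16 = 12.625
χ² = Σ (O − E)² / E
  tall red-fruited: (114 − 113.625)² / 113.625 = 0.0012
  tall yellow-fruited: (38 − 37.875)² / 37.875 = 0.0004
  dwarf red-fruited: (38 − 37.875)² / 37.875 = 0.0004
  dwarf yellow-fruited: (12 − 12.625)² / 12.625 = 0.0309
χ² = 0.0012 + 0.0004 + 0.0004 + 0.0309 = 0.0329 ≈ 0.033

0.033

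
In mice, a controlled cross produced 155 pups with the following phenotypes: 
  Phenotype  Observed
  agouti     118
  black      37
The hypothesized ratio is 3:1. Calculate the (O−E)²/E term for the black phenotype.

Total ratio parts = 4. Expected numbers out of 155:
  agouti: 155 × 3/4 = 116.25
  black: 155 × 1/4 = 38.75
Contribution of black: (37 − 38.75)² / 38.75 = 0.0790

0.079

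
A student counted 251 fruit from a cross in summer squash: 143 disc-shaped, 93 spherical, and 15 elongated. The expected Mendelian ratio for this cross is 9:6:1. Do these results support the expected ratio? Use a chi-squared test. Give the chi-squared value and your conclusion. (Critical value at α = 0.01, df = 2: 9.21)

Under the 9:6:1 hypothesis (Σ ratio = 16, N = 251):
  disc-shaped: 251 × 9/16 = 141.1875
  spherical: 251 × 6/16 = 94.125
  elongated: 251 × 1/16 = 15.6875
χ² = Σ (O − E)² / E
  disc-shaped: (143 − 141.1875)² / 141.1875 = 0.0233
  spherical: (93 − 94.125)² / 94.125 = 0.0134
  elongated: (15 − 15.6875)² / 15.6875 = 0.0301
χ² = 0.0233 + 0.0134 + 0.0301 = 0.0668 ≈ 0.067
Degrees of freedom = 3 − 1 = 2; critical value at α = 0.01 is 9.21.
Since 0.067 < 9.21, we fail to reject the null hypothesis — the data are consistent with the 9:6:1 ratio.

0.067; consistent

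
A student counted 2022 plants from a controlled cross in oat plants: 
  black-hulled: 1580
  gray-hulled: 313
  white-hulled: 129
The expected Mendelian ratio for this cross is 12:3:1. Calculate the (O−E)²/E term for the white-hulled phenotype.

0.055

Expected counts for N = 2022 under a 12:3:1 ratio (total parts = 16):
  black-hulled: 2022 × 12/16 = 1516.5
  gray-hulled: 2022 × 3/16 = 379.125
  white-hulled: 2022 × 1/16 = 126.375
Contribution of white-hulled: (129 − 126.375)² / 126.375 = 0.0545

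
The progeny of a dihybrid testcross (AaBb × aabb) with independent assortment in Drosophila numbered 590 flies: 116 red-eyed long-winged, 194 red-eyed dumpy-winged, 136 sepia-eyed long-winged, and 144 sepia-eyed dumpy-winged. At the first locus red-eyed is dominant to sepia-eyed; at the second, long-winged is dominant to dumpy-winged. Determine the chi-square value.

A dihybrid testcross with independent assortment gives a 1:1:1:1 ratio.
Under the 1:1:1:1 hypothesis (Σ ratio = 4, N = 590):
  red-eyed long-winged: 590 × 1/4 = 147.5
  red-eyed dumpy-winged: 590 × 1/4 = 147.5
  sepia-eyed long-winged: 590 × 1/4 = 147.5
  sepia-eyed dumpy-winged: 590 × 1/4 = 147.5
χ² = Σ (O − E)² / E
  red-eyed long-winged: (116 − 147.5)² / 147.5 = 6.7271
  red-eyed dumpy-winged: (194 − 147.5)² / 147.5 = 14.6593
  sepia-eyed long-winged: (136 − 147.5)² / 147.5 = 0.8966
  sepia-eyed dumpy-winged: (144 − 147.5)² / 147.5 = 0.0831
χ² = 6.7271 + 14.6593 + 0.8966 + 0.0831 = 22.3661 ≈ 22.366

22.366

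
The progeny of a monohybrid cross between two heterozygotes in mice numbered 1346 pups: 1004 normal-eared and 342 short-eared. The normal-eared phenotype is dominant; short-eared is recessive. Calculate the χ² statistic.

For a monohybrid cross between heterozygotes with complete dominance, the expected phenotypic ratio is 3:1.
Under the 3:1 hypothesis (Σ ratio = 4, N = 1346):
  normal-eared: 1346 × 3/4 = 1009.5
  short-eared: 1346 × 1/4 = 336.5
χ² = Σ (O − E)² / E
  normal-eared: (1004 − 1009.5)² / 1009.5 = 0.0300
  short-eared: (342 − 336.5)² / 336.5 = 0.0899
χ² = 0.0300 + 0.0899 = 0.1199 ≈ 0.120

0.120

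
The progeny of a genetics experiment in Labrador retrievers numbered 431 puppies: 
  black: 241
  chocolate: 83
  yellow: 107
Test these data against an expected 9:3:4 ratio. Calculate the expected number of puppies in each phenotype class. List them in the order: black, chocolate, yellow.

Under the 9:3:4 hypothesis (Σ ratio = 16, N = 431):
  black: 431 × 9/16 = 242.4375
  chocolate: 431 × 3/16 = 80.8125
  yellow: 431 × 4/16 = 107.75

242.4375, 80.8125, 107.75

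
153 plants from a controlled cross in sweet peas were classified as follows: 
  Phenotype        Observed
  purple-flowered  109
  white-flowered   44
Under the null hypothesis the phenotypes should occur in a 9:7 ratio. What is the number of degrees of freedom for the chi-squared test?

1

A goodness-of-fit test with 2 phenotype classes has df = 2 − 1 = 1.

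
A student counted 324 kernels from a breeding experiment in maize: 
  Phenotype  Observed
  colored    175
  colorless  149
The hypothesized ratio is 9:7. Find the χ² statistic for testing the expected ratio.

Total ratio parts = 16. Expected numbers out of 324:
  colored: 324 × 9/16 = 182.25
  colorless: 324 × 7/16 = 141.75
χ² = Σ (O − E)² / E
  colored: (175 − 182.25)² / 182.25 = 0.2884
  colorless: (149 − 141.75)² / 141.75 = 0.3708
χ² = 0.2884 + 0.3708 = 0.6592 ≈ 0.659

0.659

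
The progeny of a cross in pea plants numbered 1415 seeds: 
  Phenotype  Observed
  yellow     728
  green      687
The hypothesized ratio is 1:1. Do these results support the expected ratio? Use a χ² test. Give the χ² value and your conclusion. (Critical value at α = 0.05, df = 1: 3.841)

1.188; consistent

Total ratio parts = 2. Expected numbers out of 1415:
  yellow: 1415 × 1/2 = 707.5
  green: 1415 × 1/2 = 707.5
χ² = Σ (O − E)² / E
  yellow: (728 − 707.5)² / 707.5 = 0.5940
  green: (687 − 707.5)² / 707.5 = 0.5940
χ² = 0.5940 + 0.5940 = 1.188
Degrees of freedom = 2 − 1 = 1; critical value at α = 0.05 is 3.841.
Since 1.188 < 3.841, we fail to reject the null hypothesis — the data are consistent with the 1:1 ratio.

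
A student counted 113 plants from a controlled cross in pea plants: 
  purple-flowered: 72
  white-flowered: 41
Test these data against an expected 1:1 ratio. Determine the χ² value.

8.504

Expected counts for N = 113 under a 1:1 ratio (total parts = 2):
  purple-flowered: 113 × 1/2 = 56.5
  white-flowered: 113 × 1/2 = 56.5
χ² = Σ (O − E)² / E
  purple-flowered: (72 − 56.5)² / 56.5 = 4.2522
  white-flowered: (41 − 56.5)² / 56.5 = 4.2522
χ² = 4.2522 + 4.2522 = 8.5044 ≈ 8.504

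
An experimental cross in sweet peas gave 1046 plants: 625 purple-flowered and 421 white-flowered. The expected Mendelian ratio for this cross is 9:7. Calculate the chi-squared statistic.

Under the 9:7 hypothesis (Σ ratio = 16, N = 1046):
  purple-flowered: 1046 × 9/16 = 588.375
  white-flowered: 1046 × 7/16 = 457.625
χ² = Σ (O − E)² / E
  purple-flowered: (625 − 588.375)² / 588.375 = 2.2798
  white-flowered: (421 − 457.625)² / 457.625 = 2.9312
χ² = 2.2798 + 2.9312 = 5.211

5.211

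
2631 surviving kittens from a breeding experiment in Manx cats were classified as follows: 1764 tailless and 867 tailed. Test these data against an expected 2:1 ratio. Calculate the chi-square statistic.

0.171

Under the 2:1 hypothesis (Σ ratio = 3, N = 2631):
  tailless: 2631 × 2/3 = 1754
  tailed: 2631 × 1/3 = 877
χ² = Σ (O − E)² / E
  tailless: (1764 − 1754)² / 1754 = 0.0570
  tailed: (867 − 877)² / 877 = 0.1140
χ² = 0.0570 + 0.1140 = 0.171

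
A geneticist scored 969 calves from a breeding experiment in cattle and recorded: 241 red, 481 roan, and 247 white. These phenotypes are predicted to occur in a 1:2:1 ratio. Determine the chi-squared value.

0.125

The 1:2:1 ratio has 4 parts, so with N = 969 the expected counts are:
  red: 969 × 1/4 = 242.25
  roan: 969 × 2/4 = 484.5
  white: 969 × 1/4 = 242.25
χ² = Σ (O − E)² / E
  red: (241 − 242.25)² / 242.25 = 0.0064
  roan: (481 − 484.5)² / 484.5 = 0.0253
  white: (247 − 242.25)² / 242.25 = 0.0931
χ² = 0.0064 + 0.0253 + 0.0931 = 0.1248 ≈ 0.125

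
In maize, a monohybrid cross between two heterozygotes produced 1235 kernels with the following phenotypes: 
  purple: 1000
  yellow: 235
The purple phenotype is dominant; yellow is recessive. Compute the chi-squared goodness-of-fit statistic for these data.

For a monohybrid cross between heterozygotes with complete dominance, the expected phenotypic ratio is 3:1.
Total ratio parts = 4. Expected numbers out of 1235:
  purple: 1235 × 3/4 = 926.25
  yellow: 1235 × 1/4 = 308.75
χ² = Σ (O − E)² / E
  purple: (1000 − 926.25)² / 926.25 = 5.8721
  yellow: (235 − 308.75)² / 308.75 = 17.6164
χ² = 5.8721 + 17.6164 = 23.4885 ≈ 23.489

23.489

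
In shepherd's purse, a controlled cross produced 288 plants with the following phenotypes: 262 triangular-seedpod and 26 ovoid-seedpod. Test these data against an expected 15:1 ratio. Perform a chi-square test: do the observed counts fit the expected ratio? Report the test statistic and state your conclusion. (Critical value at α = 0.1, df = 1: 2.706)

Under the 15:1 hypothesis (Σ ratio = 16, N = 288):
  triangular-seedpod: 288 × 15/16 = 270
  ovoid-seedpod: 288 × 1/16 = 18
χ² = Σ (O − E)² / E
  triangular-seedpod: (262 − 270)² / 270 = 0.2370
  ovoid-seedpod: (26 − 18)² / 18 = 3.5556
χ² = 0.2370 + 3.5556 = 3.7926 ≈ 3.793
Degrees of freedom = 2 − 1 = 1; critical value at α = 0.1 is 2.706.
Since 3.793 > 2.706, we reject the null hypothesis — the data do not fit the 15:1 ratio.

3.793; not consistent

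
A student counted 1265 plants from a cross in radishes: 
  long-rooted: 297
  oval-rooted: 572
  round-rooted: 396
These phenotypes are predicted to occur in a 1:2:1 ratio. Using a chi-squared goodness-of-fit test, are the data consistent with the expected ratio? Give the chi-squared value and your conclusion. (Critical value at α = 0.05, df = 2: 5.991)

27.070; not consistent

Expected counts for N = 1265 under a 1:2:1 ratio (total parts = 4):
  long-rooted: 1265 × 1/4 = 316.25
  oval-rooted: 1265 × 2/4 = 632.5
  round-rooted: 1265 × 1/4 = 316.25
χ² = Σ (O − E)² / E
  long-rooted: (297 − 316.25)² / 316.25 = 1.1717
  oval-rooted: (572 − 632.5)² / 632.5 = 5.7870
  round-rooted: (396 − 316.25)² / 316.25 = 20.1109
χ² = 1.1717 + 5.7870 + 20.1109 = 27.0696 ≈ 27.070
Degrees of freedom = 3 − 1 = 2; critical value at α = 0.05 is 5.991.
Since 27.070 > 5.991, we reject the null hypothesis — the data do not fit the 1:2:1 ratio.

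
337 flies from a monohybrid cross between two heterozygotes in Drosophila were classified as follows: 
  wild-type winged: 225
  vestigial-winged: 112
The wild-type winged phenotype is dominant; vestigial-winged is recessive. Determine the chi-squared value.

For a monohybrid cross between heterozygotes with complete dominance, the expected phenotypic ratio is 3:1.
Expected counts for N = 337 under a 3:1 ratio (total parts = 4):
  wild-type winged: 337 × 3/4 = 252.75
  vestigial-winged: 337 × 1/4 = 84.25
χ² = Σ (O − E)² / E
  wild-type winged: (225 − 252.75)² / 252.75 = 3.0467
  vestigial-winged: (112 − 84.25)² / 84.25 = 9.1402
χ² = 3.0467 + 9.1402 = 12.1869 ≈ 12.187

12.187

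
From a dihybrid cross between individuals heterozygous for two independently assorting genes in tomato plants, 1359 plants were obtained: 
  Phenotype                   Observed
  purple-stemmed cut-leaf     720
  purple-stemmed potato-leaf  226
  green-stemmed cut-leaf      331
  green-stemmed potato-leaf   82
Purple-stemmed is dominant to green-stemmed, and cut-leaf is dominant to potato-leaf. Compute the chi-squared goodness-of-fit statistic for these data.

A dihybrid F₂ with independent assortment and complete dominance at both loci gives a 9:3:3:1 phenotypic ratio.
Expected counts for N = 1359 under a 9:3:3:1 ratio (total parts = 16):
  purple-stemmed cut-leaf: 1359 × 9/16 = 764.4375
  purple-stemmed potato-leaf: 1359 × 3/16 = 254.8125
  green-stemmed cut-leaf: 1359 × 3/16 = 254.8125
  green-stemmed potato-leaf: 1359 × 1/16 = 84.9375
χ² = Σ (O − E)² / E
  purple-stemmed cut-leaf: (720 − 764.4375)² / 764.4375 = 2.5832
  purple-stemmed potato-leaf: (226 − 254.8125)² / 254.8125 = 3.2579
  green-stemmed cut-leaf: (331 − 254.8125)² / 254.8125 = 22.7796
  green-stemmed potato-leaf: (82 − 84.9375)² / 84.9375 = 0.1016
χ² = 2.5832 + 3.2579 + 22.7796 + 0.1016 = 28.7223 ≈ 28.722

28.722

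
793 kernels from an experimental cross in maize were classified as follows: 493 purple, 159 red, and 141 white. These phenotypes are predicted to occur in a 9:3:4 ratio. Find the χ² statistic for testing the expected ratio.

22.187

The 9:3:4 ratio has 16 parts, so with N = 793 the expected counts are:
  purple: 793 × 9/16 = 446.0625
  red: 793 × 3/16 = 148.6875
  white: 793 × 4/16 = 198.25
χ² = Σ (O − E)² / E
  purple: (493 − 446.0625)² / 446.0625 = 4.9391
  red: (159 − 148.6875)² / 148.6875 = 0.7152
  white: (141 − 198.25)² / 198.25 = 16.5325
χ² = 4.9391 + 0.7152 + 16.5325 = 22.1868 ≈ 22.187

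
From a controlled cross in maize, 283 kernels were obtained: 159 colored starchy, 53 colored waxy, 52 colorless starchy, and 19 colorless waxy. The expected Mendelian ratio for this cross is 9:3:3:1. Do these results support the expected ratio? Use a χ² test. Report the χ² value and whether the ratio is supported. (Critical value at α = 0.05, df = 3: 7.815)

Under the 9:3:3:1 hypothesis (Σ ratio = 16, N = 283):
  colored starchy: 283 × 9/16 = 159.1875
  colored waxy: 283 × 3/16 = 53.0625
  colorless starchy: 283 × 3/16 = 53.0625
  colorless waxy: 283 × 1/16 = 17.6875
χ² = Σ (O − E)² / E
  colored starchy: (159 − 159.1875)² / 159.1875 = 0.0002
  colored waxy: (53 − 53.0625)² / 53.0625 = 0.0001
  colorless starchy: (52 − 53.0625)² / 53.0625 = 0.0213
  colorless waxy: (19 − 17.6875)² / 17.6875 = 0.0974
χ² = 0.0002 + 0.0001 + 0.0213 + 0.0974 = 0.119
Degrees of freedom = 4 − 1 = 3; critical value at α = 0.05 is 7.815.
Since 0.119 < 7.815, we fail to reject the null hypothesis — the data are consistent with the 9:3:3:1 ratio.

0.119; consistent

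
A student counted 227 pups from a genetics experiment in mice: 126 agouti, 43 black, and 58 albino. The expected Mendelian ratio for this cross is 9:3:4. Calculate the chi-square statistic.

The 9:3:4 ratio has 16 parts, so with N = 227 the expected counts are:
  agouti: 227 × 9/16 = 127.6875
  black: 227 × 3/16 = 42.5625
  albino: 227 × 4/16 = 56.75
χ² = Σ (O − E)² / E
  agouti: (126 − 127.6875)² / 127.6875 = 0.0223
  black: (43 − 42.5625)² / 42.5625 = 0.0045
  albino: (58 − 56.75)² / 56.75 = 0.0275
χ² = 0.0223 + 0.0045 + 0.0275 = 0.0543 ≈ 0.054

0.054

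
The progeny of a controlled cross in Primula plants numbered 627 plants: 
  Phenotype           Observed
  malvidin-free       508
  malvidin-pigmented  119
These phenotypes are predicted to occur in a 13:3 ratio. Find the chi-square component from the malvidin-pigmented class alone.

Under the 13:3 hypothesis (Σ ratio = 16, N = 627):
  malvidin-free: 627 × 13/16 = 509.4375
  malvidin-pigmented: 627 × 3/16 = 117.5625
Contribution of malvidin-pigmented: (119 − 117.5625)² / 117.5625 = 0.0176

0.018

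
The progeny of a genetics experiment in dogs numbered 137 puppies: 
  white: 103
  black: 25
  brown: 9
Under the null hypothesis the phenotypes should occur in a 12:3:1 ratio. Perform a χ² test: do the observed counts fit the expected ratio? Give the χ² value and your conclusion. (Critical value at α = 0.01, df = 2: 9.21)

Under the 12:3:1 hypothesis (Σ ratio = 16, N = 137):
  white: 137 × 12/16 = 102.75
  black: 137 × 3/16 = 25.6875
  brown: 137 × 1/16 = 8.5625
χ² = Σ (O − E)² / E
  white: (103 − 102.75)² / 102.75 = 0.0006
  black: (25 − 25.6875)² / 25.6875 = 0.0184
  brown: (9 − 8.5625)² / 8.5625 = 0.0224
χ² = 0.0006 + 0.0184 + 0.0224 = 0.0414 ≈ 0.041
Degrees of freedom = 3 − 1 = 2; critical value at α = 0.01 is 9.21.
Since 0.041 < 9.21, we fail to reject the null hypothesis — the data are consistent with the 12:3:1 ratio.

0.041; consistent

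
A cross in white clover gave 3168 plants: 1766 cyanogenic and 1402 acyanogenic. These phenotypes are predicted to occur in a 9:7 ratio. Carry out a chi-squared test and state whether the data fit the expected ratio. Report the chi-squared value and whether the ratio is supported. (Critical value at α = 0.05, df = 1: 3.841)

The 9:7 ratio has 16 parts, so with N = 3168 the expected counts are:
  cyanogenic: 3168 × 9/16 = 1782
  acyanogenic: 3168 × 7/16 = 1386
χ² = Σ (O − E)² / E
  cyanogenic: (1766 − 1782)² / 1782 = 0.1437
  acyanogenic: (1402 − 1386)² / 1386 = 0.1847
χ² = 0.1437 + 0.1847 = 0.3284 ≈ 0.328
Degrees of freedom = 2 − 1 = 1; critical value at α = 0.05 is 3.841.
Since 0.328 < 3.841, we fail to reject the null hypothesis — the data are consistent with the 9:7 ratio.

0.328; consistent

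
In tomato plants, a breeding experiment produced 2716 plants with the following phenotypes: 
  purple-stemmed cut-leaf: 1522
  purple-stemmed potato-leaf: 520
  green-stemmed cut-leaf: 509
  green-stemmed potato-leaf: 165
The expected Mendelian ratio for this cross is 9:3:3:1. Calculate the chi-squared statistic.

0.382

The 9:3:3:1 ratio has 16 parts, so with N = 2716 the expected counts are:
  purple-stemmed cut-leaf: 2716 × 9/16 = 1527.75
  purple-stemmed potato-leaf: 2716 × 3/16 = 509.25
  green-stemmed cut-leaf: 2716 × 3/16 = 509.25
  green-stemmed potato-leaf: 2716 × 1/16 = 169.75
χ² = Σ (O − E)² / E
  purple-stemmed cut-leaf: (1522 − 1527.75)² / 1527.75 = 0.0216
  purple-stemmed potato-leaf: (520 − 509.25)² / 509.25 = 0.2269
  green-stemmed cut-leaf: (509 − 509.25)² / 509.25 = 0.0001
  green-stemmed potato-leaf: (165 − 169.75)² / 169.75 = 0.1329
χ² = 0.0216 + 0.2269 + 0.0001 + 0.1329 = 0.3815 ≈ 0.382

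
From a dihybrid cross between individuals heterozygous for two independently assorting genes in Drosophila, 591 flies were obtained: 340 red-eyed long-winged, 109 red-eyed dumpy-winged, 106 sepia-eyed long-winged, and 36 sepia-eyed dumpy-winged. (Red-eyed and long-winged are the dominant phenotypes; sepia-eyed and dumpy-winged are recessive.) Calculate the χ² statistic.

0.434

A dihybrid F₂ with independent assortment and complete dominance at both loci gives a 9:3:3:1 phenotypic ratio.
Under the 9:3:3:1 hypothesis (Σ ratio = 16, N = 591):
  red-eyed long-winged: 591 × 9/16 = 332.4375
  red-eyed dumpy-winged: 591 × 3/16 = 110.8125
  sepia-eyed long-winged: 591 × 3/16 = 110.8125
  sepia-eyed dumpy-winged: 591 × 1/16 = 36.9375
χ² = Σ (O − E)² / E
  red-eyed long-winged: (340 − 332.4375)² / 332.4375 = 0.1720
  red-eyed dumpy-winged: (109 − 110.8125)² / 110.8125 = 0.0296
  sepia-eyed long-winged: (106 − 110.8125)² / 110.8125 = 0.2090
  sepia-eyed dumpy-winged: (36 − 36.9375)² / 36.9375 = 0.0238
χ² = 0.1720 + 0.0296 + 0.2090 + 0.0238 = 0.4344 ≈ 0.434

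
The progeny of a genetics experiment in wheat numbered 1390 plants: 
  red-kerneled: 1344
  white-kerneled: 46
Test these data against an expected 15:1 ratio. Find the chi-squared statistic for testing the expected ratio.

20.514

Total ratio parts = 16. Expected numbers out of 1390:
  red-kerneled: 1390 × 15/16 = 1303.125
  white-kerneled: 1390 × 1/16 = 86.875
χ² = Σ (O − E)² / E
  red-kerneled: (1344 − 1303.125)² / 1303.125 = 1.2821
  white-kerneled: (46 − 86.875)² / 86.875 = 19.2318
χ² = 1.2821 + 19.2318 = 20.5139 ≈ 20.514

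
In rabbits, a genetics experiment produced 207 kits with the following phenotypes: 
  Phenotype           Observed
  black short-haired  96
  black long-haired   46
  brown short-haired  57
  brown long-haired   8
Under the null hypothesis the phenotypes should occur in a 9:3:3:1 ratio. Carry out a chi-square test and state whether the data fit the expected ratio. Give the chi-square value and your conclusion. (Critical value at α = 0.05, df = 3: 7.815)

15.325; not consistent

Total ratio parts = 16. Expected numbers out of 207:
  black short-haired: 207 × 9/16 = 116.4375
  black long-haired: 207 × 3/16 = 38.8125
  brown short-haired: 207 × 3/16 = 38.8125
  brown long-haired: 207 × 1/16 = 12.9375
χ² = Σ (O − E)² / E
  black short-haired: (96 − 116.4375)² / 116.4375 = 3.5873
  black long-haired: (46 − 38.8125)² / 38.8125 = 1.3310
  brown short-haired: (57 − 38.8125)² / 38.8125 = 8.5226
  brown long-haired: (8 − 12.9375)² / 12.9375 = 1.8844
χ² = 3.5873 + 1.3310 + 8.5226 + 1.8844 = 15.3253 ≈ 15.325
Degrees of freedom = 4 − 1 = 3; critical value at α = 0.05 is 7.815.
Since 15.325 > 7.815, we reject the null hypothesis — the data do not fit the 9:3:3:1 ratio.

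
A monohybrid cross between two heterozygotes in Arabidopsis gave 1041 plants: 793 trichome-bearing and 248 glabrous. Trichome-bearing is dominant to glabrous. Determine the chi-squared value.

For a monohybrid cross between heterozygotes with complete dominance, the expected phenotypic ratio is 3:1.
The 3:1 ratio has 4 parts, so with N = 1041 the expected counts are:
  trichome-bearing: 1041 × 3/4 = 780.75
  glabrous: 1041 × 1/4 = 260.25
χ² = Σ (O − E)² / E
  trichome-bearing: (793 − 780.75)² / 780.75 = 0.1922
  glabrous: (248 − 260.25)² / 260.25 = 0.5766
χ² = 0.1922 + 0.5766 = 0.7688 ≈ 0.769

0.769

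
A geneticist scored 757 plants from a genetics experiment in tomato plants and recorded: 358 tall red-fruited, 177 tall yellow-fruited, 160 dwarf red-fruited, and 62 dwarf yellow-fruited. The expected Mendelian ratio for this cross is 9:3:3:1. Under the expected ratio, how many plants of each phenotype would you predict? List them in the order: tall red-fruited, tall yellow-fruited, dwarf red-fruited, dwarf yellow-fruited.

425.8125, 141.9375, 141.9375, 47.3125

Total ratio parts = 16. Expected numbers out of 757:
  tall red-fruited: 757 × 9/16 = 425.8125
  tall yellow-fruited: 757 × 3/16 = 141.9375
  dwarf red-fruited: 757 × 3/16 = 141.9375
  dwarf yellow-fruited: 757 × 1/16 = 47.3125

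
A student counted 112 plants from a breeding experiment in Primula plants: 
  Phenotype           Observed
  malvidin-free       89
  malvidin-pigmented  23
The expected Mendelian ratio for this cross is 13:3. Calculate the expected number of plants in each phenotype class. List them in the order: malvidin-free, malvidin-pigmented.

The 13:3 ratio has 16 parts, so with N = 112 the expected counts are:
  malvidin-free: 112 × 13/16 = 91
  malvidin-pigmented: 112 × 3/16 = 21

91, 21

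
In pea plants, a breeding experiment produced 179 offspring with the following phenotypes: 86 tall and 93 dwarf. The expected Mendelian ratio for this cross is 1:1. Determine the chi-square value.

The 1:1 ratio has 2 parts, so with N = 179 the expected counts are:
  tall: 179 × 1/2 = 89.5
  dwarf: 179 × 1/2 = 89.5
χ² = Σ (O − E)² / E
  tall: (86 − 89.5)² / 89.5 = 0.1369
  dwarf: (93 − 89.5)² / 89.5 = 0.1369
χ² = 0.1369 + 0.1369 = 0.2738 ≈ 0.274

0.274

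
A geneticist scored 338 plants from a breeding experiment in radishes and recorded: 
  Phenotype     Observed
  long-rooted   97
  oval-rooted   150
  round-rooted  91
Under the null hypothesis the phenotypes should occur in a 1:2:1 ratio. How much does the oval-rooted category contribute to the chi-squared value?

The 1:2:1 ratio has 4 parts, so with N = 338 the expected counts are:
  long-rooted: 338 × 1/4 = 84.5
  oval-rooted: 338 × 2/4 = 169
  round-rooted: 338 × 1/4 = 84.5
Contribution of oval-rooted: (150 − 169)² / 169 = 2.1361

2.136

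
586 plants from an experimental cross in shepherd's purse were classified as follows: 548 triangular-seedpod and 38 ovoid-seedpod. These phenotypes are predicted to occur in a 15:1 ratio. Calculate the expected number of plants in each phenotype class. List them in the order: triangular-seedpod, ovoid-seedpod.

The 15:1 ratio has 16 parts, so with N = 586 the expected counts are:
  triangular-seedpod: 586 × 15/16 = 549.375
  ovoid-seedpod: 586 × 1/16 = 36.625

549.375, 36.625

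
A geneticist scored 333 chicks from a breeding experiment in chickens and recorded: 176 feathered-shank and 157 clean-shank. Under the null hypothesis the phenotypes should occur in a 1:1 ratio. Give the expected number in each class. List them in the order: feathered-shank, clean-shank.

166.5, 166.5

Total ratio parts = 2. Expected numbers out of 333:
  feathered-shank: 333 × 1/2 = 166.5
  clean-shank: 333 × 1/2 = 166.5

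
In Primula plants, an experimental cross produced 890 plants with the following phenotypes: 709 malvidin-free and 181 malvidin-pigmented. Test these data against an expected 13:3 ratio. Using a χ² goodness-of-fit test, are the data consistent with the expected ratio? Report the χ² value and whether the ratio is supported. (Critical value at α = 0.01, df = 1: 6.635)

1.472; consistent

The 13:3 ratio has 16 parts, so with N = 890 the expected counts are:
  malvidin-free: 890 × 13/16 = 723.125
  malvidin-pigmented: 890 × 3/16 = 166.875
χ² = Σ (O − E)² / E
  malvidin-free: (709 − 723.125)² / 723.125 = 0.2759
  malvidin-pigmented: (181 − 166.875)² / 166.875 = 1.1956
χ² = 0.2759 + 1.1956 = 1.4715 ≈ 1.472
Degrees of freedom = 2 − 1 = 1; critical value at α = 0.01 is 6.635.
Since 1.472 < 6.635, we fail to reject the null hypothesis — the data are consistent with the 13:3 ratio.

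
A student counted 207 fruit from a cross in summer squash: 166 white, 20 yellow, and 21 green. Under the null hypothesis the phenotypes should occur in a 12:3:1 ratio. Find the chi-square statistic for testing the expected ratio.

14.887

Total ratio parts = 16. Expected numbers out of 207:
  white: 207 × 12/16 = 155.25
  yellow: 207 × 3/16 = 38.8125
  green: 207 × 1/16 = 12.9375
χ² = Σ (O − E)² / E
  white: (166 − 155.25)² / 155.25 = 0.7444
  yellow: (20 − 38.8125)² / 38.8125 = 9.1185
  green: (21 − 12.9375)² / 12.9375 = 5.0245
χ² = 0.7444 + 9.1185 + 5.0245 = 14.8874 ≈ 14.887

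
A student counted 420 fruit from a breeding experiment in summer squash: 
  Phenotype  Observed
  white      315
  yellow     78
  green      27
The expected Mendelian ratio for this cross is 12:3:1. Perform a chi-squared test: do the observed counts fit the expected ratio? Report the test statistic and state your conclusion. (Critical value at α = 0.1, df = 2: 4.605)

Expected counts for N = 420 under a 12:3:1 ratio (total parts = 16):
  white: 420 × 12/16 = 315
  yellow: 420 × 3/16 = 78.75
  green: 420 × 1/16 = 26.25
χ² = Σ (O − E)² / E
  white: (315 − 315)² / 315 = 0.0000
  yellow: (78 − 78.75)² / 78.75 = 0.0071
  green: (27 − 26.25)² / 26.25 = 0.0214
χ² = 0.0000 + 0.0071 + 0.0214 = 0.0285 ≈ 0.029
Degrees of freedom = 3 − 1 = 2; critical value at α = 0.1 is 4.605.
Since 0.029 < 4.605, we fail to reject the null hypothesis — the data are consistent with the 12:3:1 ratio.

0.029; consistent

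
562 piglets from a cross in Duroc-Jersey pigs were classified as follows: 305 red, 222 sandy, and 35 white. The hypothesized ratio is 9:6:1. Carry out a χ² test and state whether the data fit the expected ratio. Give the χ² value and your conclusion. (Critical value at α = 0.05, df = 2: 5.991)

The 9:6:1 ratio has 16 parts, so with N = 562 the expected counts are:
  red: 562 × 9/16 = 316.125
  sandy: 562 × 6/16 = 210.75
  white: 562 × 1/16 = 35.125
χ² = Σ (O − E)² / E
  red: (305 − 316.125)² / 316.125 = 0.3915
  sandy: (222 − 210.75)² / 210.75 = 0.6005
  white: (35 − 35.125)² / 35.125 = 0.0004
χ² = 0.3915 + 0.6005 + 0.0004 = 0.9924 ≈ 0.992
Degrees of freedom = 3 − 1 = 2; critical value at α = 0.05 is 5.991.
Since 0.992 < 5.991, we fail to reject the null hypothesis — the data are consistent with the 9:6:1 ratio.

0.992; consistent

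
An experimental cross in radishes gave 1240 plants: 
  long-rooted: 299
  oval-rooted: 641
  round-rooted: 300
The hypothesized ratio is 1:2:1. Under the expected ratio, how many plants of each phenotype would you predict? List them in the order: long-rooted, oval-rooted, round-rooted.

Expected counts for N = 1240 under a 1:2:1 ratio (total parts = 4):
  long-rooted: 1240 × 1/4 = 310
  oval-rooted: 1240 × 2/4 = 620
  round-rooted: 1240 × 1/4 = 310

310, 620, 310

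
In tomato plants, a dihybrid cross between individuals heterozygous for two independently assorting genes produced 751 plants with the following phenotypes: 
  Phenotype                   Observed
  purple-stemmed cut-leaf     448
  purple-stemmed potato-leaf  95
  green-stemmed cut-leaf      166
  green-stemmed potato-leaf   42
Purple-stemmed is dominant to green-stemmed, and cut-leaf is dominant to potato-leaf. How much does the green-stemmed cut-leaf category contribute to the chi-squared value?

4.505

A dihybrid F₂ with independent assortment and complete dominance at both loci gives a 9:3:3:1 phenotypic ratio.
Under the 9:3:3:1 hypothesis (Σ ratio = 16, N = 751):
  purple-stemmed cut-leaf: 751 × 9/16 = 422.4375
  purple-stemmed potato-leaf: 751 × 3/16 = 140.8125
  green-stemmed cut-leaf: 751 × 3/16 = 140.8125
  green-stemmed potato-leaf: 751 × 1/16 = 46.9375
Contribution of green-stemmed cut-leaf: (166 − 140.8125)² / 140.8125 = 4.5054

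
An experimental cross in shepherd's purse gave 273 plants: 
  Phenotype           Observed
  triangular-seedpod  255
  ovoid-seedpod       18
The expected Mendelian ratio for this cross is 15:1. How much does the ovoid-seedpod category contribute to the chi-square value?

Expected counts for N = 273 under a 15:1 ratio (total parts = 16):
  triangular-seedpod: 273 × 15/16 = 255.9375
  ovoid-seedpod: 273 × 1/16 = 17.0625
Contribution of ovoid-seedpod: (18 − 17.0625)² / 17.0625 = 0.0515

0.052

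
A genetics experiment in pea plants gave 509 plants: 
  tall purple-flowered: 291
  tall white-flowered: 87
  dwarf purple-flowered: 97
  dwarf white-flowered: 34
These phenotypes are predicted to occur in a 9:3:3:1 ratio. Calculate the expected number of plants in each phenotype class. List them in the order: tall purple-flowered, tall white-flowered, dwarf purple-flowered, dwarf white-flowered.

286.3125, 95.4375, 95.4375, 31.8125

Total ratio parts = 16. Expected numbers out of 509:
  tall purple-flowered: 509 × 9/16 = 286.3125
  tall white-flowered: 509 × 3/16 = 95.4375
  dwarf purple-flowered: 509 × 3/16 = 95.4375
  dwarf white-flowered: 509 × 1/16 = 31.8125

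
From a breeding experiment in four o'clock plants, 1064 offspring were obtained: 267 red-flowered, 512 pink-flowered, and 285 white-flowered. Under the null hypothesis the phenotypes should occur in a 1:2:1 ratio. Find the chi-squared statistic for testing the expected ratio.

The 1:2:1 ratio has 4 parts, so with N = 1064 the expected counts are:
  red-flowered: 1064 × 1/4 = 266
  pink-flowered: 1064 × 2/4 = 532
  white-flowered: 1064 × 1/4 = 266
χ² = Σ (O − E)² / E
  red-flowered: (267 − 266)² / 266 = 0.0038
  pink-flowered: (512 − 532)² / 532 = 0.7519
  white-flowered: (285 − 266)² / 266 = 1.3571
χ² = 0.0038 + 0.7519 + 1.3571 = 2.1128 ≈ 2.113

2.113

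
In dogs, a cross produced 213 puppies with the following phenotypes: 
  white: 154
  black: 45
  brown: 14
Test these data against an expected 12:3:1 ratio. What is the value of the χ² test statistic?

0.884

The 12:3:1 ratio has 16 parts, so with N = 213 the expected counts are:
  white: 213 × 12/16 = 159.75
  black: 213 × 3/16 = 39.9375
  brown: 213 × 1/16 = 13.3125
χ² = Σ (O − E)² / E
  white: (154 − 159.75)² / 159.75 = 0.2070
  black: (45 − 39.9375)² / 39.9375 = 0.6417
  brown: (14 − 13.3125)² / 13.3125 = 0.0355
χ² = 0.2070 + 0.6417 + 0.0355 = 0.8842 ≈ 0.884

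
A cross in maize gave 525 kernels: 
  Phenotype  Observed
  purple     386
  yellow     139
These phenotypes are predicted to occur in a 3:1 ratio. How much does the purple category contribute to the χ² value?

0.153

Total ratio parts = 4. Expected numbers out of 525:
  purple: 525 × 3/4 = 393.75
  yellow: 525 × 1/4 = 131.25
Contribution of purple: (386 − 393.75)² / 393.75 = 0.1525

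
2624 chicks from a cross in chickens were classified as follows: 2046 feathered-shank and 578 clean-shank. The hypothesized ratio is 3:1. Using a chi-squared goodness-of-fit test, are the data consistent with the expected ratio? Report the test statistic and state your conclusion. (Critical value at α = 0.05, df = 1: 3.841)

12.366; not consistent

Expected counts for N = 2624 under a 3:1 ratio (total parts = 4):
  feathered-shank: 2624 × 3/4 = 1968
  clean-shank: 2624 × 1/4 = 656
χ² = Σ (O − E)² / E
  feathered-shank: (2046 − 1968)² / 1968 = 3.0915
  clean-shank: (578 − 656)² / 656 = 9.2744
χ² = 3.0915 + 9.2744 = 12.3659 ≈ 12.366
Degrees of freedom = 2 − 1 = 1; critical value at α = 0.05 is 3.841.
Since 12.366 > 3.841, we reject the null hypothesis — the data do not fit the 3:1 ratio.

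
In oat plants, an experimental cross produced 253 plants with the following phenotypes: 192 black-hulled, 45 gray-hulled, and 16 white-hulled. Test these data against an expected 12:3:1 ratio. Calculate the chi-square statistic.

Total ratio parts = 16. Expected numbers out of 253:
  black-hulled: 253 × 12/16 = 189.75
  gray-hulled: 253 × 3/16 = 47.4375
  white-hulled: 253 × 1/16 = 15.8125
χ² = Σ (O − E)² / E
  black-hulled: (192 − 189.75)² / 189.75 = 0.0267
  gray-hulled: (45 − 47.4375)² / 47.4375 = 0.1252
  white-hulled: (16 − 15.8125)² / 15.8125 = 0.0022
χ² = 0.0267 + 0.1252 + 0.0022 = 0.1541 ≈ 0.154

0.154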